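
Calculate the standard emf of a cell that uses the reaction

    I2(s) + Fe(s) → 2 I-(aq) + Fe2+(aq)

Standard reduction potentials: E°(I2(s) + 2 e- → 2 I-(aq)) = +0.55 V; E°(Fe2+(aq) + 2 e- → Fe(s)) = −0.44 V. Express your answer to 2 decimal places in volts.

+0.99 V

I2(s) gains electrons, so the I₂/I⁻ couple is the cathode; the Fe²⁺/Fe couple is the anode.
E°cell = E°(cathode) − E°(anode) = +0.55 − (−0.44) = +0.99 V.
The positive value indicates the reaction is spontaneous as written.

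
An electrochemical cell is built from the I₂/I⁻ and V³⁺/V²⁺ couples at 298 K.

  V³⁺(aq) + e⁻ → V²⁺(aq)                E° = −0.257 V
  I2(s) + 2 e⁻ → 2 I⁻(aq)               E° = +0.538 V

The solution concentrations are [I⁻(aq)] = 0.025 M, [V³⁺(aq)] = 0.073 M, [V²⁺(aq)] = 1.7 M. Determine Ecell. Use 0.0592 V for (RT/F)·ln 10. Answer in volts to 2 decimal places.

+0.97 V

I₂/I⁻ is reduced (cathode, E° = +0.538 V) and V³⁺/V²⁺ is oxidized (anode).
E°cell = +0.538 − (−0.257) = +0.795 V, with n = 2 electrons transferred.
Balancing gives I2(s) + 2 V²⁺(aq) → 2 I⁻(aq) + 2 V³⁺(aq); hence Q = ([I⁻(aq)]^2·[V³⁺(aq)]^2) / [V²⁺(aq)]^2 = 1.15×10^−6 (log Q = −5.938).
By the Nernst equation, E = +0.795 − (0.0592/2)·(−5.938) = +0.97 V.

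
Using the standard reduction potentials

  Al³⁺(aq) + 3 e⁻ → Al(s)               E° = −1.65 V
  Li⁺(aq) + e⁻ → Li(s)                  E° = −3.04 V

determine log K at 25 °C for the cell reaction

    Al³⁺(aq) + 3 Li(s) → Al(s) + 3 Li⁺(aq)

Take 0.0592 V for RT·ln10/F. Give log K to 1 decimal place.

log K = 70.4

The Al³⁺/Al couple is reduced (cathode); E°cell = −1.65 − (−3.04) = +1.39 V with n = 3.
At equilibrium E = 0, so log K = nE°cell / 0.0592 = (3)(+1.39) / 0.0592 = 70.4.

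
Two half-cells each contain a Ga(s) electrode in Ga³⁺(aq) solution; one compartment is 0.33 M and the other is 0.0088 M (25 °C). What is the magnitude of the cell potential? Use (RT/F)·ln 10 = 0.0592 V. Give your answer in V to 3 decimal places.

0.031 V

For a concentration cell E°cell = 0, since both electrodes use the same couple.
The compartment with the higher Ga³⁺(aq) concentration (0.33 M) acts as the cathode; ions are reduced there and produced at the dilute (0.0088 M) anode.
With n = 3, Ecell = −(0.0592/3)·log([dilute]/[conc]) = −(0.0592/3)·log(0.0088/0.33) = +0.031 V.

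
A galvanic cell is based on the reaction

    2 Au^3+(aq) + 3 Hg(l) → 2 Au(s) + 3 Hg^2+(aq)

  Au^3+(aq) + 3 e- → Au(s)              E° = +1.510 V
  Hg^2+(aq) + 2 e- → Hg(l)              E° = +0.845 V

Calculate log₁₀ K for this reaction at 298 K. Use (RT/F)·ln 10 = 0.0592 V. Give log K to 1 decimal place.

log K = 67.4

The Au³⁺/Au couple is reduced (cathode); E°cell = +1.510 − (+0.845) = +0.665 V with n = 6.
At equilibrium E = 0, so log K = nE°cell / 0.0592 = (6)(+0.665) / 0.0592 = 67.4.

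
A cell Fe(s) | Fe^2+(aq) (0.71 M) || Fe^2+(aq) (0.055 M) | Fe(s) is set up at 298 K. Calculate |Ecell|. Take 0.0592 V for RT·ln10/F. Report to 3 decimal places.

For a concentration cell E°cell = 0, since both electrodes use the same couple.
The compartment with the higher Fe^2+(aq) concentration (0.71 M) acts as the cathode; ions are reduced there and produced at the dilute (0.055 M) anode.
With n = 2, Ecell = −(0.0592/2)·log([dilute]/[conc]) = −(0.0592/2)·log(0.055/0.71) = +0.033 V.

0.033 V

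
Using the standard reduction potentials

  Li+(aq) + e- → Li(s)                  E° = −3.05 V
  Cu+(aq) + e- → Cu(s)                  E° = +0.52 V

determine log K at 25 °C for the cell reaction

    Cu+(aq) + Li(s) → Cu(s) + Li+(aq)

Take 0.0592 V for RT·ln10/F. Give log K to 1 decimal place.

log K = 60.3

The Cu⁺/Cu couple is reduced (cathode); E°cell = +0.52 − (−3.05) = +3.57 V with n = 1.
At equilibrium E = 0, so log K = nE°cell / 0.0592 = (1)(+3.57) / 0.0592 = 60.3.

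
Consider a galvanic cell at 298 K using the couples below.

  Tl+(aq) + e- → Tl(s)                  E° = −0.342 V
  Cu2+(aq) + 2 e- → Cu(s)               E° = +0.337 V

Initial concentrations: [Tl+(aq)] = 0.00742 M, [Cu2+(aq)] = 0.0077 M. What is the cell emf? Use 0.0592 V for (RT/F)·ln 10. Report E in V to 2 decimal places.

Since E°(Cu²⁺/Cu) > E°(Tl⁺/Tl), Cu²⁺/Cu serves as the cathode.
E°cell = E°cat − E°an = +0.337 − (−0.342) = +0.679 V; n = 2.
Balancing gives Cu2+(aq) + 2 Tl(s) → Cu(s) + 2 Tl+(aq); hence Q = [Tl+(aq)]^2 / [Cu2+(aq)] = 0.00715 (log Q = −2.146).
By the Nernst equation, E = +0.679 − (0.0592/2)·(−2.146) = +0.74 V.

+0.74 V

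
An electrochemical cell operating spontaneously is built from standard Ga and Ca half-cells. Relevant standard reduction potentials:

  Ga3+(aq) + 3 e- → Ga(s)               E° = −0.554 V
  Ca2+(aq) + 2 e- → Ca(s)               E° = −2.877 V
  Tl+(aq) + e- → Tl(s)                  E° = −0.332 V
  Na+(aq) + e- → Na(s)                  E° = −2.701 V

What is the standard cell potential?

The Ga³⁺/Ga couple has the higher E°, so Ga ion is reduced (cathode) and Ca is oxidized (anode).
E°cell = E°(cathode) − E°(anode) = −0.554 − (−2.877) = +2.323 V.

+2.323 V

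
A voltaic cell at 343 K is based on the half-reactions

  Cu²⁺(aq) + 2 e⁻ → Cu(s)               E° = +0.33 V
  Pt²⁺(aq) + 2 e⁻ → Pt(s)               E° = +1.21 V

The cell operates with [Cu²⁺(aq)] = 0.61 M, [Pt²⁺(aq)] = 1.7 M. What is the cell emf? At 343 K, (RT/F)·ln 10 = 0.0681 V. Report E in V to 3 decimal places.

+0.895 V

The Pt²⁺/Pt couple has the more positive E°, so it is the cathode; Cu²⁺/Cu is the anode.
The standard potential is +1.21 − (+0.33) = +0.88 V and the balanced reaction transfers n = 2 electrons.
Balancing gives Pt²⁺(aq) + Cu(s) → Pt(s) + Cu²⁺(aq); hence Q = [Cu²⁺(aq)] / [Pt²⁺(aq)] = 0.359 (log Q = −0.445).
E = E° − (0.0681/n)·log Q = +0.88 − (0.0681/2)(−0.445) = +0.895 V.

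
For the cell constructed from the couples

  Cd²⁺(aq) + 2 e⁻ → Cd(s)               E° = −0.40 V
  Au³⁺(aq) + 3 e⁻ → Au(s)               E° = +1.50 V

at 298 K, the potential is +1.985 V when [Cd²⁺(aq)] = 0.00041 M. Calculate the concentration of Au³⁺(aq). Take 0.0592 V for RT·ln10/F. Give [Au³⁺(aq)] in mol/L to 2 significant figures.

0.17 M

The Au³⁺/Au couple has the larger reduction potential, so it is the cathode: E°cell = +1.50 − (−0.40) = +1.90 V and n = 6.
From the Nernst equation, log Q = n(E° − E)/0.0592 = 6·(+1.90 − (+1.985))/0.0592 = −8.615.
The balanced reaction is 2 Au³⁺(aq) + 3 Cd(s) → 2 Au(s) + 3 Cd²⁺(aq), so Q = [Cd²⁺(aq)]^3 / [Au³⁺(aq)]^2.
Solving for the unknown gives log [Au³⁺(aq)] = −0.773, so [Au³⁺(aq)] ≈ 0.17 M.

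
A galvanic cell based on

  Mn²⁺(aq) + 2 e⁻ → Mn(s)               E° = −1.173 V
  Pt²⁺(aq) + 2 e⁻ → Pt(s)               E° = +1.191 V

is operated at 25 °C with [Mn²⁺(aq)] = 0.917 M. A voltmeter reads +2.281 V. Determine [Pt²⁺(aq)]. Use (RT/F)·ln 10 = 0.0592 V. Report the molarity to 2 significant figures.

The Pt²⁺/Pt couple has the larger reduction potential, so it is the cathode: E°cell = +1.191 − (−1.173) = +2.364 V and n = 2.
Since E = E° − (0.0592/n)·log Q, log Q = n(E° − E)/0.0592 = 2.804.
For Pt²⁺(aq) + Mn(s) → Pt(s) + Mn²⁺(aq), the reaction quotient is Q = [Mn²⁺(aq)] / [Pt²⁺(aq)].
Substituting the known concentrations and solving, log [Pt²⁺(aq)] = −2.842 and [Pt²⁺(aq)] = 0.0014 M.

0.0014 M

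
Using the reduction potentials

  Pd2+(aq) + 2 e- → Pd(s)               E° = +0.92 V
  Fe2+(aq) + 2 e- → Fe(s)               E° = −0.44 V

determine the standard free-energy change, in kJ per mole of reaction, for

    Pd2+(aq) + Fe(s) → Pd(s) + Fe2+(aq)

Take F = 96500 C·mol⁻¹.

−262 kJ/mol

In the reaction as written Pd2+(aq) is reduced, so the Pd²⁺/Pd couple is the cathode and Fe²⁺/Fe is the anode.
E°cell = +0.92 − (−0.44) = +1.36 V; balancing electrons gives n = 2.
ΔG° = −nFE°cell = −(2)(96500)(+1.36) J/mol = −262 kJ/mol.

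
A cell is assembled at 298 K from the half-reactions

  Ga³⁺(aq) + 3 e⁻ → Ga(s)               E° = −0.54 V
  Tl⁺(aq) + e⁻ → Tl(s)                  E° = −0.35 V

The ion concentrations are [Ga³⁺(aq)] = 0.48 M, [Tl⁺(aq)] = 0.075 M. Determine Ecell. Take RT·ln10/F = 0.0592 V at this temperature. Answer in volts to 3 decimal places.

Since E°(Tl⁺/Tl) > E°(Ga³⁺/Ga), Tl⁺/Tl serves as the cathode.
The standard potential is −0.35 − (−0.54) = +0.19 V and the balanced reaction transfers n = 3 electrons.
Balancing gives 3 Tl⁺(aq) + Ga(s) → 3 Tl(s) + Ga³⁺(aq); hence Q = [Ga³⁺(aq)] / [Tl⁺(aq)]^3 = 1.14×10^3 (log Q = 3.056).
By the Nernst equation, E = +0.19 − (0.0592/3)·(3.056) = +0.130 V.

+0.130 V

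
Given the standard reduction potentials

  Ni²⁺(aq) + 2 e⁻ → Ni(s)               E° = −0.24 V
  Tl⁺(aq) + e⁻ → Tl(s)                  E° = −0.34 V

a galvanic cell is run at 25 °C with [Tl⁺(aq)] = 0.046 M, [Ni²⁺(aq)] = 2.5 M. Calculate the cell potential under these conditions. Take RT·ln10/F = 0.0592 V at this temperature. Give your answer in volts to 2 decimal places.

The Ni²⁺/Ni couple has the more positive E°, so it is the cathode; Tl⁺/Tl is the anode.
E°cell = −0.24 − (−0.34) = +0.10 V, with n = 2 electrons transferred.
For the overall reaction Ni²⁺(aq) + 2 Tl(s) → Ni(s) + 2 Tl⁺(aq), Q = [Tl⁺(aq)]^2 / [Ni²⁺(aq)] = 0.000846, giving log Q = −3.072.
By the Nernst equation, E = +0.10 − (0.0592/2)·(−3.072) = +0.19 V.

+0.19 V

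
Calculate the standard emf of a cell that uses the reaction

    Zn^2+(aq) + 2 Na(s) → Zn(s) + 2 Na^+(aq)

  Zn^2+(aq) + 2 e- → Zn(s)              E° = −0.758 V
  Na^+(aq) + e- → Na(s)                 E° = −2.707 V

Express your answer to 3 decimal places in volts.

In the reaction as written, Zn^2+(aq) is reduced (cathode) and Na^+(aq) is produced by oxidation at the anode.
E°cell = E°(cathode) − E°(anode) = −0.758 − (−2.707) = +1.949 V.

+1.949 V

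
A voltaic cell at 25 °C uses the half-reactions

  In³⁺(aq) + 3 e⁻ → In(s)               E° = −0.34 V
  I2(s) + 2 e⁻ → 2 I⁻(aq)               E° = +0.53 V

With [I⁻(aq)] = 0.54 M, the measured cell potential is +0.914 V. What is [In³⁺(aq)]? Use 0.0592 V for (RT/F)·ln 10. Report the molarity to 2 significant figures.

0.037 M

The I₂/I⁻ couple has the larger reduction potential, so it is the cathode: E°cell = +0.53 − (−0.34) = +0.87 V and n = 6.
Since E = E° − (0.0592/n)·log Q, log Q = n(E° − E)/0.0592 = −4.459.
The balanced reaction is 3 I2(s) + 2 In(s) → 6 I⁻(aq) + 2 In³⁺(aq), so Q = [I⁻(aq)]^6·[In³⁺(aq)]^2.
Substituting the known concentrations and solving, log [In³⁺(aq)] = −1.427 and [In³⁺(aq)] = 0.037 M.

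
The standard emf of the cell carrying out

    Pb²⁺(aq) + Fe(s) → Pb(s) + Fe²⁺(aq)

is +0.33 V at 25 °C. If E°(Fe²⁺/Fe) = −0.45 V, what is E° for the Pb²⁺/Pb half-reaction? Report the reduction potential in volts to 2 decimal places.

In the reaction as written the Pb²⁺/Pb couple is reduced (cathode) and Fe²⁺/Fe is oxidized (anode), so E°cell = E°(Pb²⁺/Pb) − E°(Fe²⁺/Fe).
E°(Pb²⁺/Pb) = E°cell + E°(anode) = +0.33 + (−0.45) = −0.12 V.

−0.12 V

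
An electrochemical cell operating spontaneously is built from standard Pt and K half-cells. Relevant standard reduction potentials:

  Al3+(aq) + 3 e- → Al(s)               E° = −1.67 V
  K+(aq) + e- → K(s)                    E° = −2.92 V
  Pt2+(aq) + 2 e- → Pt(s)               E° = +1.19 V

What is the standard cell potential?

The Pt²⁺/Pt couple has the higher E°, so Pt ion is reduced (cathode) and K is oxidized (anode).
E°cell = E°(cathode) − E°(anode) = +1.19 − (−2.92) = +4.11 V.

+4.11 V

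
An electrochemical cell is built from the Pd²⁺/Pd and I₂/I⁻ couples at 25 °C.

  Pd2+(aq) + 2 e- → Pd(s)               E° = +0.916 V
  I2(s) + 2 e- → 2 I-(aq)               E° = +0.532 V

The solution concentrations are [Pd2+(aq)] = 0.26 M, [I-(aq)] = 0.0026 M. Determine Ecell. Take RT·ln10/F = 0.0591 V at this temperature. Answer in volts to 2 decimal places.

+0.21 V

The Pd²⁺/Pd couple has the more positive E°, so it is the cathode; I₂/I⁻ is the anode.
The standard potential is +0.916 − (+0.532) = +0.384 V and the balanced reaction transfers n = 2 electrons.
The balanced reaction is Pd2+(aq) + 2 I-(aq) → Pd(s) + I2(s), so Q = 1 / ([Pd2+(aq)]·[I-(aq)]^2) = 5.69×10^5 and log Q = 5.755.
E = E° − (0.0591/n)·log Q = +0.384 − (0.0591/2)(5.755) = +0.21 V.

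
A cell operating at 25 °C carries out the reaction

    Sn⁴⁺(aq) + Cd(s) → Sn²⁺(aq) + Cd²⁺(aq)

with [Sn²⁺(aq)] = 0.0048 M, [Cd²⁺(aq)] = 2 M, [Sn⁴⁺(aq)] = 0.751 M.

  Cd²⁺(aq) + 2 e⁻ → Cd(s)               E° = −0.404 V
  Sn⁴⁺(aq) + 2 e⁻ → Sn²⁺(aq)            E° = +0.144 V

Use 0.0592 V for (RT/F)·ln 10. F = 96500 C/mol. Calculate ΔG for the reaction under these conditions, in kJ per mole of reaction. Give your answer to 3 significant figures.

−117 kJ/mol

The standard cell potential is +0.144 − (−0.404) = +0.548 V, with n = 2 electrons in the balanced equation.
Here Q = ([Sn²⁺(aq)]·[Cd²⁺(aq)]) / [Sn⁴⁺(aq)] = 0.0128 (log Q = −1.893), giving E = +0.548 − (0.0592/2)·(−1.893) = +0.6040 V.
ΔG = −nFE = −(2)(96500)(+0.6040) J/mol = −117 kJ/mol.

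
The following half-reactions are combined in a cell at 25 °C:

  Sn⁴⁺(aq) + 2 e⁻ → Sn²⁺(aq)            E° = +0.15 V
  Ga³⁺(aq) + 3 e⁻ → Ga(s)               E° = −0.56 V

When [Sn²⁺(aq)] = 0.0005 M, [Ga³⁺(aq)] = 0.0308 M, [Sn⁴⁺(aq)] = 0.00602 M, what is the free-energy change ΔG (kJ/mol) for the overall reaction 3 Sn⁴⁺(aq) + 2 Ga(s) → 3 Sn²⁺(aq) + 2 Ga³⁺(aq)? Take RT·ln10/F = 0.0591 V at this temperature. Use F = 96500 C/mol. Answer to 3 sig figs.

E°cell = +0.15 − (−0.56) = +0.71 V; the balanced reaction transfers n = 6 electrons.
Q = ([Sn²⁺(aq)]^3·[Ga³⁺(aq)]^2) / [Sn⁴⁺(aq)]^3 = 5.44×10^−7, so log Q = −6.265 and E = +0.71 − (0.0591/6)(−6.265) = +0.7717 V.
Finally ΔG = −nFE = −(6)(96500 C/mol)(+0.7717 V) = −447 kJ/mol.

−447 kJ/mol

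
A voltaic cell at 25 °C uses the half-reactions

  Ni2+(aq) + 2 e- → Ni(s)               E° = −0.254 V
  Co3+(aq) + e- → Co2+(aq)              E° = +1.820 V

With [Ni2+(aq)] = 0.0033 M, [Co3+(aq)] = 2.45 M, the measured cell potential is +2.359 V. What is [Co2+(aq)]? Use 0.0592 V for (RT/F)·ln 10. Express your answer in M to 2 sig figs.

The Co³⁺/Co²⁺ couple has the larger reduction potential, so it is the cathode: E°cell = +1.820 − (−0.254) = +2.074 V and n = 2.
Rearranging E = E° − (0.0592/n)·log Q gives log Q = 2(+2.074 − (+2.359))/0.0592 = −9.628.
Balancing electrons gives 2 Co3+(aq) + Ni(s) → 2 Co2+(aq) + Ni2+(aq); thus Q = ([Co2+(aq)]^2·[Ni2+(aq)]) / [Co3+(aq)]^2.
Solving for the unknown gives log [Co2+(aq)] = −3.184, so [Co2+(aq)] ≈ 0.00065 M.

0.00065 M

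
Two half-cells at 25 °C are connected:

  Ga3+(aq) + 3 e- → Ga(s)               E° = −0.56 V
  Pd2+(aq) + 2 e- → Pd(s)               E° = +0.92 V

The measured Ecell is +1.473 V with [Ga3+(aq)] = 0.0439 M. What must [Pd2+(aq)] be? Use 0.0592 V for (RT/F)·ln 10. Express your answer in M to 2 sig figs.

0.072 M

With Pd²⁺/Pd at the cathode and Ga³⁺/Ga at the anode, E°cell = +0.92 − (−0.56) = +1.48 V (n = 6).
Rearranging E = E° − (0.0592/n)·log Q gives log Q = 6(+1.48 − (+1.473))/0.0592 = 0.709.
For 3 Pd2+(aq) + 2 Ga(s) → 3 Pd(s) + 2 Ga3+(aq), the reaction quotient is Q = [Ga3+(aq)]^2 / [Pd2+(aq)]^3.
Isolating [Pd2+(aq)] in Q = 10^{0.709} yields log [Pd2+(aq)] = −1.141, i.e. 0.072 M.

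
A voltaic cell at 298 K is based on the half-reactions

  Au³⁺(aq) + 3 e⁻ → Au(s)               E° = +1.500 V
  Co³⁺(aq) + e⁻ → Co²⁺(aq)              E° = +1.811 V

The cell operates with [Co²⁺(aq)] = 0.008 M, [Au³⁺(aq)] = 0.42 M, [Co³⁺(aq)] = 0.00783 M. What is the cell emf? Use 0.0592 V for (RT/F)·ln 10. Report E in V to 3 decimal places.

+0.318 V

The Co³⁺/Co²⁺ couple has the more positive E°, so it is the cathode; Au³⁺/Au is the anode.
E°cell = +1.811 − (+1.500) = +0.311 V, with n = 3 electrons transferred.
For the overall reaction 3 Co³⁺(aq) + Au(s) → 3 Co²⁺(aq) + Au³⁺(aq), Q = ([Co²⁺(aq)]^3·[Au³⁺(aq)]) / [Co³⁺(aq)]^3 = 0.448, giving log Q = −0.349.
E = E° − (0.0592/n)·log Q = +0.311 − (0.0592/3)(−0.349) = +0.318 V.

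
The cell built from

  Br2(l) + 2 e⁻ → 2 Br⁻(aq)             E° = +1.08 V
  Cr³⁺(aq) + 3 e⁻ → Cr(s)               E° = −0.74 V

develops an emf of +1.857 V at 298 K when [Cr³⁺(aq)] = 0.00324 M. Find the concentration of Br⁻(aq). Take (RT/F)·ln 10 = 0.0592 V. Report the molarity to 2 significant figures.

With Br₂/Br⁻ at the cathode and Cr³⁺/Cr at the anode, E°cell = +1.08 − (−0.74) = +1.82 V (n = 6).
From the Nernst equation, log Q = n(E° − E)/0.0592 = 6·(+1.82 − (+1.857))/0.0592 = −3.750.
For 3 Br2(l) + 2 Cr(s) → 6 Br⁻(aq) + 2 Cr³⁺(aq), the reaction quotient is Q = [Br⁻(aq)]^6·[Cr³⁺(aq)]^2.
Solving for the unknown gives log [Br⁻(aq)] = 0.205, so [Br⁻(aq)] ≈ 1.6 M.

1.6 M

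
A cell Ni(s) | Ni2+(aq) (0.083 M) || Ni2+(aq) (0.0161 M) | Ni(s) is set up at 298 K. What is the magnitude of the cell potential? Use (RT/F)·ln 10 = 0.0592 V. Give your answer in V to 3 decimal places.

0.021 V

For a concentration cell E°cell = 0, since both electrodes use the same couple.
The compartment with the higher Ni2+(aq) concentration (0.083 M) acts as the cathode; ions are reduced there and produced at the dilute (0.0161 M) anode.
With n = 2, Ecell = −(0.0592/2)·log([dilute]/[conc]) = −(0.0592/2)·log(0.0161/0.083) = +0.021 V.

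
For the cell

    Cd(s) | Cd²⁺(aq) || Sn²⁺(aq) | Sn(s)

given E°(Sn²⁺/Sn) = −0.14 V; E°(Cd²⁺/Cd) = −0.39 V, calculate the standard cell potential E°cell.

By convention the left-hand electrode in cell notation is the anode (oxidation) and the right-hand electrode is the cathode (reduction).
E°cell = E°(right) − E°(left) = −0.14 − (−0.39) = +0.25 V.

+0.25 V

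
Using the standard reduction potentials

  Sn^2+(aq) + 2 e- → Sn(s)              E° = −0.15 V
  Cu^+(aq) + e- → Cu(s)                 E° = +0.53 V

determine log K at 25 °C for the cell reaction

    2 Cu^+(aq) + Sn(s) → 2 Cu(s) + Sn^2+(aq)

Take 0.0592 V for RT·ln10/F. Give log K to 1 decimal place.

log K = 23.0

The Cu⁺/Cu couple is reduced (cathode); E°cell = +0.53 − (−0.15) = +0.68 V with n = 2.
At equilibrium E = 0, so log K = nE°cell / 0.0592 = (2)(+0.68) / 0.0592 = 23.0.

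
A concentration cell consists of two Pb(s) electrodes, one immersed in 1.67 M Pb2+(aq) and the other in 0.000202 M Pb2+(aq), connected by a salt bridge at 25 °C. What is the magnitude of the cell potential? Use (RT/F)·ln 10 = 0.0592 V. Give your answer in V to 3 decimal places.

For a concentration cell E°cell = 0, since both electrodes use the same couple.
The compartment with the higher Pb2+(aq) concentration (1.67 M) acts as the cathode; ions are reduced there and produced at the dilute (0.000202 M) anode.
With n = 2, Ecell = −(0.0592/2)·log([dilute]/[conc]) = −(0.0592/2)·log(0.000202/1.67) = +0.116 V.

0.116 V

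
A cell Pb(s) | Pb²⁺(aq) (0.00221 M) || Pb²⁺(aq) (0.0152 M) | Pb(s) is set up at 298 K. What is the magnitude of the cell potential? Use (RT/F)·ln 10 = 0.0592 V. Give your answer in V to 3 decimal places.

0.025 V

For a concentration cell E°cell = 0, since both electrodes use the same couple.
The compartment with the higher Pb²⁺(aq) concentration (0.0152 M) acts as the cathode; ions are reduced there and produced at the dilute (0.00221 M) anode.
With n = 2, Ecell = −(0.0592/2)·log([dilute]/[conc]) = −(0.0592/2)·log(0.00221/0.0152) = +0.025 V.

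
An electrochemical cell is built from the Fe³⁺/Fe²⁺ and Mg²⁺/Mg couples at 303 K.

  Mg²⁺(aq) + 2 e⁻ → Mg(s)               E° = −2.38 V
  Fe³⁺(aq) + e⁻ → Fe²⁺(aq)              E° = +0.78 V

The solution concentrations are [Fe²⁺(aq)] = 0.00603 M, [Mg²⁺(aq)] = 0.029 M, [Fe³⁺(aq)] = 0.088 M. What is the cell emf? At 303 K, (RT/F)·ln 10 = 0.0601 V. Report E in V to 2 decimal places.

+3.28 V

The Fe³⁺/Fe²⁺ couple has the more positive E°, so it is the cathode; Mg²⁺/Mg is the anode.
E°cell = +0.78 − (−2.38) = +3.16 V, with n = 2 electrons transferred.
For the overall reaction 2 Fe³⁺(aq) + Mg(s) → 2 Fe²⁺(aq) + Mg²⁺(aq), Q = ([Fe²⁺(aq)]^2·[Mg²⁺(aq)]) / [Fe³⁺(aq)]^2 = 0.000136, giving log Q = −3.866.
E = E° − (0.0601/n)·log Q = +3.16 − (0.0601/2)(−3.866) = +3.28 V.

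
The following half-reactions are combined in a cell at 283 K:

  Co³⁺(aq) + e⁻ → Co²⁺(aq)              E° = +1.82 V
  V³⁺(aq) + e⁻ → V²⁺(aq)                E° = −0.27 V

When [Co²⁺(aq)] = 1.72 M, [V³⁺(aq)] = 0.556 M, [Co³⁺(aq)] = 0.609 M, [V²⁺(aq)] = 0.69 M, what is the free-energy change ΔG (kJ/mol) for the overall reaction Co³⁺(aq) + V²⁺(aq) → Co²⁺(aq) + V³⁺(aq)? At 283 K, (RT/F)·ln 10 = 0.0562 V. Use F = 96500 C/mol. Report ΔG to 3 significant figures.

−200 kJ/mol

E°cell = +1.82 − (−0.27) = +2.09 V; the balanced reaction transfers n = 1 electron.
Here Q = ([Co²⁺(aq)]·[V³⁺(aq)]) / ([Co³⁺(aq)]·[V²⁺(aq)]) = 2.28 (log Q = 0.357), giving E = +2.09 − (0.0562/1)·(0.357) = +2.0699 V.
ΔG = −nFE = −(1)(96500)(+2.0699) J/mol = −200 kJ/mol.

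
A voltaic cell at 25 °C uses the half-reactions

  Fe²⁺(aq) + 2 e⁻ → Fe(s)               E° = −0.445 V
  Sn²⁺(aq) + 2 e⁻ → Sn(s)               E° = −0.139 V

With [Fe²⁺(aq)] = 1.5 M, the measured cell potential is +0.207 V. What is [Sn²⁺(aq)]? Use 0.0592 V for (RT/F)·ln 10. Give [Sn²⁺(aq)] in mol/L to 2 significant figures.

The Sn²⁺/Sn couple has the larger reduction potential, so it is the cathode: E°cell = −0.139 − (−0.445) = +0.306 V and n = 2.
From the Nernst equation, log Q = n(E° − E)/0.0592 = 2·(+0.306 − (+0.207))/0.0592 = 3.345.
For Sn²⁺(aq) + Fe(s) → Sn(s) + Fe²⁺(aq), the reaction quotient is Q = [Fe²⁺(aq)] / [Sn²⁺(aq)].
Substituting the known concentrations and solving, log [Sn²⁺(aq)] = −3.169 and [Sn²⁺(aq)] = 0.00068 M.

0.00068 M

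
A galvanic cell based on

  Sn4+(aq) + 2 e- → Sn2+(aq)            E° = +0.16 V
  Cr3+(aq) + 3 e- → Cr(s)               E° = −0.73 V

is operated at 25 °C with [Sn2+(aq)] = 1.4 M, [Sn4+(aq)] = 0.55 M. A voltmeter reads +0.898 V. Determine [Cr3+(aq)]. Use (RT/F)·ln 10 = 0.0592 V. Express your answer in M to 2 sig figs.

Sn⁴⁺/Sn²⁺ is the cathode (higher E°); E°cell = +0.16 − (−0.73) = +0.89 V with n = 6.
Rearranging E = E° − (0.0592/n)·log Q gives log Q = 6(+0.89 − (+0.898))/0.0592 = −0.811.
Balancing electrons gives 3 Sn4+(aq) + 2 Cr(s) → 3 Sn2+(aq) + 2 Cr3+(aq); thus Q = ([Sn2+(aq)]^3·[Cr3+(aq)]^2) / [Sn4+(aq)]^3.
Solving for the unknown gives log [Cr3+(aq)] = −1.014, so [Cr3+(aq)] ≈ 0.097 M.

0.097 M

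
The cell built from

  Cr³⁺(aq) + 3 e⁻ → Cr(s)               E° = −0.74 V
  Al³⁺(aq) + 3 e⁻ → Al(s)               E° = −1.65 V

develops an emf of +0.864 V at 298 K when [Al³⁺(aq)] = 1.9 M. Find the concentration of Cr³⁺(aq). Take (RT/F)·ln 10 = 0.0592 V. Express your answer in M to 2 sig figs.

0.0089 M

Cr³⁺/Cr is the cathode (higher E°); E°cell = −0.74 − (−1.65) = +0.91 V with n = 3.
From the Nernst equation, log Q = n(E° − E)/0.0592 = 3·(+0.91 − (+0.864))/0.0592 = 2.331.
For Cr³⁺(aq) + Al(s) → Cr(s) + Al³⁺(aq), the reaction quotient is Q = [Al³⁺(aq)] / [Cr³⁺(aq)].
Isolating [Cr³⁺(aq)] in Q = 10^{2.331} yields log [Cr³⁺(aq)] = −2.052, i.e. 0.0089 M.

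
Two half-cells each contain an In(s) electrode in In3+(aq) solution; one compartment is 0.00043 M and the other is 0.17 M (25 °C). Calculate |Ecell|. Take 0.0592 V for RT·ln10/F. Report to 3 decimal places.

For a concentration cell E°cell = 0, since both electrodes use the same couple.
The compartment with the higher In3+(aq) concentration (0.17 M) acts as the cathode; ions are reduced there and produced at the dilute (0.00043 M) anode.
With n = 3, Ecell = −(0.0592/3)·log([dilute]/[conc]) = −(0.0592/3)·log(0.00043/0.17) = +0.051 V.

0.051 V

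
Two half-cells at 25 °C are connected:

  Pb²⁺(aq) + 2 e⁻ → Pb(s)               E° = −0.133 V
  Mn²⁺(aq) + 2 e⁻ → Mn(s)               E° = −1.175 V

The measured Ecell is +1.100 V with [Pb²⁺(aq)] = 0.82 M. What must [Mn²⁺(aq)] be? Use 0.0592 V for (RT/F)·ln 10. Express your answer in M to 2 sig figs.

With Pb²⁺/Pb at the cathode and Mn²⁺/Mn at the anode, E°cell = −0.133 − (−1.175) = +1.042 V (n = 2).
From the Nernst equation, log Q = n(E° − E)/0.0592 = 2·(+1.042 − (+1.100))/0.0592 = −1.959.
The balanced reaction is Pb²⁺(aq) + Mn(s) → Pb(s) + Mn²⁺(aq), so Q = [Mn²⁺(aq)] / [Pb²⁺(aq)].
Solving for the unknown gives log [Mn²⁺(aq)] = −2.045, so [Mn²⁺(aq)] ≈ 0.0090 M.

0.0090 M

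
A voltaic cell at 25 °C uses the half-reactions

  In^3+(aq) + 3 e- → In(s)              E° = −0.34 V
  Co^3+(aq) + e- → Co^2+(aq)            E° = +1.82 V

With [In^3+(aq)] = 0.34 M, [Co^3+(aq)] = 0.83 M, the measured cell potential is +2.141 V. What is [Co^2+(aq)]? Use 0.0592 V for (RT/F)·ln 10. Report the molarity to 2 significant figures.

2.5 M

Co³⁺/Co²⁺ is the cathode (higher E°); E°cell = +1.82 − (−0.34) = +2.16 V with n = 3.
Rearranging E = E° − (0.0592/n)·log Q gives log Q = 3(+2.16 − (+2.141))/0.0592 = 0.963.
Balancing electrons gives 3 Co^3+(aq) + In(s) → 3 Co^2+(aq) + In^3+(aq); thus Q = ([Co^2+(aq)]^3·[In^3+(aq)]) / [Co^3+(aq)]^3.
Substituting the known concentrations and solving, log [Co^2+(aq)] = 0.396 and [Co^2+(aq)] = 2.5 M.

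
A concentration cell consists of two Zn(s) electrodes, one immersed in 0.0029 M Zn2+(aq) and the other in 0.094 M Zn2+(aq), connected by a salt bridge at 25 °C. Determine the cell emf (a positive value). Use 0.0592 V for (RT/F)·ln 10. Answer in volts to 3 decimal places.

0.045 V

For a concentration cell E°cell = 0, since both electrodes use the same couple.
The compartment with the higher Zn2+(aq) concentration (0.094 M) acts as the cathode; ions are reduced there and produced at the dilute (0.0029 M) anode.
With n = 2, Ecell = −(0.0592/2)·log([dilute]/[conc]) = −(0.0592/2)·log(0.0029/0.094) = +0.045 V.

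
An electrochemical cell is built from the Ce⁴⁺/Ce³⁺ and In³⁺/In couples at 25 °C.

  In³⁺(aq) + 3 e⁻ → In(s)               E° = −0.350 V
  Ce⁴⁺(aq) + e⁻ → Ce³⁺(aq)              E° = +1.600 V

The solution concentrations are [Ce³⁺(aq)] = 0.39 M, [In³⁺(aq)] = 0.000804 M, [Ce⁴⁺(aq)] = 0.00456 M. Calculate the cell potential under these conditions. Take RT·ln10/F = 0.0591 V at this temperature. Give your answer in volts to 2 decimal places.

Ce⁴⁺/Ce³⁺ is reduced (cathode, E° = +1.600 V) and In³⁺/In is oxidized (anode).
E°cell = +1.600 − (−0.350) = +1.950 V, with n = 3 electrons transferred.
For the overall reaction 3 Ce⁴⁺(aq) + In(s) → 3 Ce³⁺(aq) + In³⁺(aq), Q = ([Ce³⁺(aq)]^3·[In³⁺(aq)]) / [Ce⁴⁺(aq)]^3 = 503, giving log Q = 2.702.
By the Nernst equation, E = +1.950 − (0.0591/3)·(2.702) = +1.90 V.

+1.90 V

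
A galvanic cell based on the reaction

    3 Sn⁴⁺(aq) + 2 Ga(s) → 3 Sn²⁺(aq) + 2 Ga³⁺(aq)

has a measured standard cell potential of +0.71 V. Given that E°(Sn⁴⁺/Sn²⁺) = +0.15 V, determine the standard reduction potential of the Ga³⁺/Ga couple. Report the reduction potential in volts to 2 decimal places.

In the reaction as written the Sn⁴⁺/Sn²⁺ couple is reduced (cathode) and Ga³⁺/Ga is oxidized (anode), so E°cell = E°(Sn⁴⁺/Sn²⁺) − E°(Ga³⁺/Ga).
E°(Ga³⁺/Ga) = E°(cathode) − E°cell = +0.15 − (+0.71) = −0.56 V.

−0.56 V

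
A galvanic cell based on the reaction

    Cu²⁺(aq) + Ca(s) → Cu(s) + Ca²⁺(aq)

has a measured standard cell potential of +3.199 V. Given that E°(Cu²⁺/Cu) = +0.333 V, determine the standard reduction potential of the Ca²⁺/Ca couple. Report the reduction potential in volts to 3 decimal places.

−2.866 V

In the reaction as written the Cu²⁺/Cu couple is reduced (cathode) and Ca²⁺/Ca is oxidized (anode), so E°cell = E°(Cu²⁺/Cu) − E°(Ca²⁺/Ca).
E°(Ca²⁺/Ca) = E°(cathode) − E°cell = +0.333 − (+3.199) = −2.866 V.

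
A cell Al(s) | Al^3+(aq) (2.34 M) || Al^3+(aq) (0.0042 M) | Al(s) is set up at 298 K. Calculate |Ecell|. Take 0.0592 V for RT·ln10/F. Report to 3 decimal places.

0.054 V

For a concentration cell E°cell = 0, since both electrodes use the same couple.
The compartment with the higher Al^3+(aq) concentration (2.34 M) acts as the cathode; ions are reduced there and produced at the dilute (0.0042 M) anode.
With n = 3, Ecell = −(0.0592/3)·log([dilute]/[conc]) = −(0.0592/3)·log(0.0042/2.34) = +0.054 V.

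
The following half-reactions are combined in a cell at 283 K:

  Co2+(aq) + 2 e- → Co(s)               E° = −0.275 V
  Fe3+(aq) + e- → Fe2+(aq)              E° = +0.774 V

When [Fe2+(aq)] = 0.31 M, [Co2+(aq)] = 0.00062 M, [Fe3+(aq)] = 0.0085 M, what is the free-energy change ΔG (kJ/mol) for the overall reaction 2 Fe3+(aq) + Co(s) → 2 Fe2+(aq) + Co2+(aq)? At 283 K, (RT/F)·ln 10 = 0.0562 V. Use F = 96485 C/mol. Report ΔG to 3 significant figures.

With Fe³⁺/Fe²⁺ reduced at the cathode, E°cell = +0.774 − (−0.275) = +1.049 V and n = 2.
The reaction quotient is ([Fe2+(aq)]^2·[Co2+(aq)]) / [Fe3+(aq)]^2 = 0.825; by Nernst, E = +1.049 − (0.0562/2)(−0.084) = +1.0514 V.
Finally ΔG = −nFE = −(2)(96485 C/mol)(+1.0514 V) = −203 kJ/mol.

−203 kJ/mol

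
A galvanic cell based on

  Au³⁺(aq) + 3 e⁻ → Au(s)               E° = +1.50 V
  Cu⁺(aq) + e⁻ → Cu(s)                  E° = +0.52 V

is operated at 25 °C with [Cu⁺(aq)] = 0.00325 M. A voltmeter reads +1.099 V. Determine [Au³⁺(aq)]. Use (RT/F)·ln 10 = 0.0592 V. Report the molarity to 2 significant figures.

Au³⁺/Au is the cathode (higher E°); E°cell = +1.50 − (+0.52) = +0.98 V with n = 3.
From the Nernst equation, log Q = n(E° − E)/0.0592 = 3·(+0.98 − (+1.099))/0.0592 = −6.030.
For Au³⁺(aq) + 3 Cu(s) → Au(s) + 3 Cu⁺(aq), the reaction quotient is Q = [Cu⁺(aq)]^3 / [Au³⁺(aq)].
Solving for the unknown gives log [Au³⁺(aq)] = −1.434, so [Au³⁺(aq)] ≈ 0.037 M.

0.037 M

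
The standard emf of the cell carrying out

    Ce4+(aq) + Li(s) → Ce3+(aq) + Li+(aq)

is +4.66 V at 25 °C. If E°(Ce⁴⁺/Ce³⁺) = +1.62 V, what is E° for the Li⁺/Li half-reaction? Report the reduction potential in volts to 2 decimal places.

In the reaction as written the Ce⁴⁺/Ce³⁺ couple is reduced (cathode) and Li⁺/Li is oxidized (anode), so E°cell = E°(Ce⁴⁺/Ce³⁺) − E°(Li⁺/Li).
E°(Li⁺/Li) = E°(cathode) − E°cell = +1.62 − (+4.66) = −3.04 V.

−3.04 V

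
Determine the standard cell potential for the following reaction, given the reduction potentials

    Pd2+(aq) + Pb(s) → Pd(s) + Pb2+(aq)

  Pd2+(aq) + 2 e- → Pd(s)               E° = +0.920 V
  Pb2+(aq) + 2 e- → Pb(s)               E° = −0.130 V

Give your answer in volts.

+1.050 V

In the reaction as written, Pd2+(aq) is reduced (cathode) and Pb2+(aq) is produced by oxidation at the anode.
E°cell = E°(cathode) − E°(anode) = +0.920 − (−0.130) = +1.050 V.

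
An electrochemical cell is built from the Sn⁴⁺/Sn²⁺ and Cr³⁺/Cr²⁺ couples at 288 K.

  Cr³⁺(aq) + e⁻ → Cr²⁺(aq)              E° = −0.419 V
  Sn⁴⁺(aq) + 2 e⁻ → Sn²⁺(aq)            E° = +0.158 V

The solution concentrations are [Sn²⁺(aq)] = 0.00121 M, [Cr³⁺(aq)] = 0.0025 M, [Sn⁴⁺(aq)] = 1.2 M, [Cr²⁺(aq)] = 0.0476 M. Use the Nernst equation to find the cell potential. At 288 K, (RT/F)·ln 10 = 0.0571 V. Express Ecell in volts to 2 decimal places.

+0.74 V

Sn⁴⁺/Sn²⁺ is reduced (cathode, E° = +0.158 V) and Cr³⁺/Cr²⁺ is oxidized (anode).
E°cell = E°cat − E°an = +0.158 − (−0.419) = +0.577 V; n = 2.
For the overall reaction Sn⁴⁺(aq) + 2 Cr²⁺(aq) → Sn²⁺(aq) + 2 Cr³⁺(aq), Q = ([Sn²⁺(aq)]·[Cr³⁺(aq)]^2) / ([Sn⁴⁺(aq)]·[Cr²⁺(aq)]^2) = 2.78×10^−6, giving log Q = −5.556.
By the Nernst equation, E = +0.577 − (0.0571/2)·(−5.556) = +0.74 V.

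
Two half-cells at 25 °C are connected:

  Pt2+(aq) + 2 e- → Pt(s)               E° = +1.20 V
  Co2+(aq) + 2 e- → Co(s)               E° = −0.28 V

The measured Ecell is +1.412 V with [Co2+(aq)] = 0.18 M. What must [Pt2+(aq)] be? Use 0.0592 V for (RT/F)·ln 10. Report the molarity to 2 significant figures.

Pt²⁺/Pt is the cathode (higher E°); E°cell = +1.20 − (−0.28) = +1.48 V with n = 2.
From the Nernst equation, log Q = n(E° − E)/0.0592 = 2·(+1.48 − (+1.412))/0.0592 = 2.297.
The balanced reaction is Pt2+(aq) + Co(s) → Pt(s) + Co2+(aq), so Q = [Co2+(aq)] / [Pt2+(aq)].
Isolating [Pt2+(aq)] in Q = 10^{2.297} yields log [Pt2+(aq)] = −3.042, i.e. 0.00091 M.

0.00091 M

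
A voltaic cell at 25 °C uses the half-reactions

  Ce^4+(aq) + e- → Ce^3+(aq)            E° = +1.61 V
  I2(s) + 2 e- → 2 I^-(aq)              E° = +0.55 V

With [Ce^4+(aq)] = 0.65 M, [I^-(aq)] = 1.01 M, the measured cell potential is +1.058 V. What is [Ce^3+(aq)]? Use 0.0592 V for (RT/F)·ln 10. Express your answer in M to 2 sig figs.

Ce⁴⁺/Ce³⁺ is the cathode (higher E°); E°cell = +1.61 − (+0.55) = +1.06 V with n = 2.
From the Nernst equation, log Q = n(E° − E)/0.0592 = 2·(+1.06 − (+1.058))/0.0592 = 0.068.
The balanced reaction is 2 Ce^4+(aq) + 2 I^-(aq) → 2 Ce^3+(aq) + I2(s), so Q = [Ce^3+(aq)]^2 / ([Ce^4+(aq)]^2·[I^-(aq)]^2).
Substituting the known concentrations and solving, log [Ce^3+(aq)] = −0.149 and [Ce^3+(aq)] = 0.71 M.

0.71 M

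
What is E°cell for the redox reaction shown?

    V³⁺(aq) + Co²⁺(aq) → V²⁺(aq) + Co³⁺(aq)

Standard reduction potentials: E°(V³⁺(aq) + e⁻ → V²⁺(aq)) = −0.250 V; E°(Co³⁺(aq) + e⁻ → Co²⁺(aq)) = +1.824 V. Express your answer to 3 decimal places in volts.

In the reaction as written, V³⁺(aq) is reduced (cathode) and Co³⁺(aq) is produced by oxidation at the anode.
E°cell = E°(cathode) − E°(anode) = −0.250 − (+1.824) = −2.074 V.
The negative E°cell means the reaction is non-spontaneous in the direction written.

−2.074 V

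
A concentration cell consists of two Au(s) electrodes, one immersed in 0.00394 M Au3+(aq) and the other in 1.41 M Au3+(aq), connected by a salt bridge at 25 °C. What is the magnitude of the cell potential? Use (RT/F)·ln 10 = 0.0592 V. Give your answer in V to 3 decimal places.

0.050 V

For a concentration cell E°cell = 0, since both electrodes use the same couple.
The compartment with the higher Au3+(aq) concentration (1.41 M) acts as the cathode; ions are reduced there and produced at the dilute (0.00394 M) anode.
With n = 3, Ecell = −(0.0592/3)·log([dilute]/[conc]) = −(0.0592/3)·log(0.00394/1.41) = +0.050 V.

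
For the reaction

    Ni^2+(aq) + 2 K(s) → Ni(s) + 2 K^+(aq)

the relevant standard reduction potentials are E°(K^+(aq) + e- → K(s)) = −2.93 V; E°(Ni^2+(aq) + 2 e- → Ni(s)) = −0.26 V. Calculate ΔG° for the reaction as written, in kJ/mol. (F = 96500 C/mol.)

−515 kJ/mol

In the reaction as written Ni^2+(aq) is reduced, so the Ni²⁺/Ni couple is the cathode and K⁺/K is the anode.
E°cell = −0.26 − (−2.93) = +2.67 V; balancing electrons gives n = 2.
ΔG° = −nFE°cell = −(2)(96500)(+2.67) J/mol = −515 kJ/mol.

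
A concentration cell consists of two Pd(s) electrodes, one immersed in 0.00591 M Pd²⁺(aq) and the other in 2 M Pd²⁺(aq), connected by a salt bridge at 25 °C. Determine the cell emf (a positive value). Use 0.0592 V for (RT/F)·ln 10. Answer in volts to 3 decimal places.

0.075 V

For a concentration cell E°cell = 0, since both electrodes use the same couple.
The compartment with the higher Pd²⁺(aq) concentration (2 M) acts as the cathode; ions are reduced there and produced at the dilute (0.00591 M) anode.
With n = 2, Ecell = −(0.0592/2)·log([dilute]/[conc]) = −(0.0592/2)·log(0.00591/2) = +0.075 V.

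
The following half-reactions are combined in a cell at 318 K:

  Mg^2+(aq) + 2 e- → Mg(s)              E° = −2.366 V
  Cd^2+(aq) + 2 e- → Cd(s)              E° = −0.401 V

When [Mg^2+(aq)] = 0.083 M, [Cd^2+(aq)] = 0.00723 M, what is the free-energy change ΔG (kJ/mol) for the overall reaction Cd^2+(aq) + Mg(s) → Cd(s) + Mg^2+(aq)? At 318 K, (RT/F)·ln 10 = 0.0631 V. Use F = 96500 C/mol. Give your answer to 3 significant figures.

−373 kJ/mol

E°cell = −0.401 − (−2.366) = +1.965 V; the balanced reaction transfers n = 2 electrons.
The reaction quotient is [Mg^2+(aq)] / [Cd^2+(aq)] = 11.5; by Nernst, E = +1.965 − (0.0631/2)(1.060) = +1.9316 V.
Then ΔG = −nFE = −2 × 96500 × +1.9316 J/mol = −373 kJ/mol.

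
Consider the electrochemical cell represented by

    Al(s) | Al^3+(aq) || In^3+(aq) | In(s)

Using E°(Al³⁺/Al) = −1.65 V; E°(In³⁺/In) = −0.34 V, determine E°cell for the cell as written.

+1.31 V

By convention the left-hand electrode in cell notation is the anode (oxidation) and the right-hand electrode is the cathode (reduction).
E°cell = E°(right) − E°(left) = −0.34 − (−1.65) = +1.31 V.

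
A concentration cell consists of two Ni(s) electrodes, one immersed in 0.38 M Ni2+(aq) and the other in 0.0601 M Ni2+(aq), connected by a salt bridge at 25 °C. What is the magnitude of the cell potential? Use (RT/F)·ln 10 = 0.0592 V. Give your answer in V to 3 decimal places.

0.024 V

For a concentration cell E°cell = 0, since both electrodes use the same couple.
The compartment with the higher Ni2+(aq) concentration (0.38 M) acts as the cathode; ions are reduced there and produced at the dilute (0.0601 M) anode.
With n = 2, Ecell = −(0.0592/2)·log([dilute]/[conc]) = −(0.0592/2)·log(0.0601/0.38) = +0.024 V.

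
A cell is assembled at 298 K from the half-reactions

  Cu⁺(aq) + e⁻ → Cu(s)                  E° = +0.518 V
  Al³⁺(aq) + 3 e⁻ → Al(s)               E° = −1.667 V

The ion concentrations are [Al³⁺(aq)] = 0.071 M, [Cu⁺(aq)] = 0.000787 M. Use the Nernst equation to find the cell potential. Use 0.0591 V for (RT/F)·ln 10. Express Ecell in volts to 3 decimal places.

Cu⁺/Cu is reduced (cathode, E° = +0.518 V) and Al³⁺/Al is oxidized (anode).
E°cell = +0.518 − (−1.667) = +2.185 V, with n = 3 electrons transferred.
The balanced reaction is 3 Cu⁺(aq) + Al(s) → 3 Cu(s) + Al³⁺(aq), so Q = [Al³⁺(aq)] / [Cu⁺(aq)]^3 = 1.46×10^8 and log Q = 8.163.
Applying E = E° − (RT ln10/nF)·log Q gives +2.185 − (0.0591/3)(8.163) = +2.024 V.

+2.024 V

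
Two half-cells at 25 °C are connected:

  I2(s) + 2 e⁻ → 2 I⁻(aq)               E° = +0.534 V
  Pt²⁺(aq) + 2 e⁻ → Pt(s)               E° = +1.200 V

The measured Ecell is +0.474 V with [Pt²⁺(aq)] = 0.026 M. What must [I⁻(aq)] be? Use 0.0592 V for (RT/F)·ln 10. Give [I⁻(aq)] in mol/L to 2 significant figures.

0.0035 M

Pt²⁺/Pt is the cathode (higher E°); E°cell = +1.200 − (+0.534) = +0.666 V with n = 2.
Since E = E° − (0.0592/n)·log Q, log Q = n(E° − E)/0.0592 = 6.486.
The balanced reaction is Pt²⁺(aq) + 2 I⁻(aq) → Pt(s) + I2(s), so Q = 1 / ([Pt²⁺(aq)]·[I⁻(aq)]^2).
Isolating [I⁻(aq)] in Q = 10^{6.486} yields log [I⁻(aq)] = −2.450, i.e. 0.0035 M.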